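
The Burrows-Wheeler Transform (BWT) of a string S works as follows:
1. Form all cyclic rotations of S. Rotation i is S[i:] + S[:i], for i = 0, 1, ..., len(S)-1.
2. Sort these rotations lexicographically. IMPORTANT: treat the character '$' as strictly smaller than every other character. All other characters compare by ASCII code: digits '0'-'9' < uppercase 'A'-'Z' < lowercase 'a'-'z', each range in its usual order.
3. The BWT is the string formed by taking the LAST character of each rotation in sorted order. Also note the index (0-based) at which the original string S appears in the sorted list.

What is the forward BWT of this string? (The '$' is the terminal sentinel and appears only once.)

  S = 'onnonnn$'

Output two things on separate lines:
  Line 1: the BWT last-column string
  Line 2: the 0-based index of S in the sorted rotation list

Answer: nnnoonn$
7

Derivation:
All 8 rotations (rotation i = S[i:]+S[:i]):
  rot[0] = onnonnn$
  rot[1] = nnonnn$o
  rot[2] = nonnn$on
  rot[3] = onnn$onn
  rot[4] = nnn$onno
  rot[5] = nn$onnon
  rot[6] = n$onnonn
  rot[7] = $onnonnn
Sorted (with $ < everything):
  sorted[0] = $onnonnn  (last char: 'n')
  sorted[1] = n$onnonn  (last char: 'n')
  sorted[2] = nn$onnon  (last char: 'n')
  sorted[3] = nnn$onno  (last char: 'o')
  sorted[4] = nnonnn$o  (last char: 'o')
  sorted[5] = nonnn$on  (last char: 'n')
  sorted[6] = onnn$onn  (last char: 'n')
  sorted[7] = onnonnn$  (last char: '$')
Last column: nnnoonn$
Original string S is at sorted index 7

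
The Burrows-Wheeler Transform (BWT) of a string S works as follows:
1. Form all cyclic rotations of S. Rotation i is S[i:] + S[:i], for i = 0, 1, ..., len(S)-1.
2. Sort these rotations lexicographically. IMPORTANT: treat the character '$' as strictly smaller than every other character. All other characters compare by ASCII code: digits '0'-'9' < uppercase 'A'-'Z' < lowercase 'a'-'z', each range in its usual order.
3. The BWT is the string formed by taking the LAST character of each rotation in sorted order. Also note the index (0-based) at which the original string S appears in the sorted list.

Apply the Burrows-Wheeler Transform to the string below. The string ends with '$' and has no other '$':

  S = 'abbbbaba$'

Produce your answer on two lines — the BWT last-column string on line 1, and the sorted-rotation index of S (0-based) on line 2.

Answer: abb$abbba
3

Derivation:
All 9 rotations (rotation i = S[i:]+S[:i]):
  rot[0] = abbbbaba$
  rot[1] = bbbbaba$a
  rot[2] = bbbaba$ab
  rot[3] = bbaba$abb
  rot[4] = baba$abbb
  rot[5] = aba$abbbb
  rot[6] = ba$abbbba
  rot[7] = a$abbbbab
  rot[8] = $abbbbaba
Sorted (with $ < everything):
  sorted[0] = $abbbbaba  (last char: 'a')
  sorted[1] = a$abbbbab  (last char: 'b')
  sorted[2] = aba$abbbb  (last char: 'b')
  sorted[3] = abbbbaba$  (last char: '$')
  sorted[4] = ba$abbbba  (last char: 'a')
  sorted[5] = baba$abbb  (last char: 'b')
  sorted[6] = bbaba$abb  (last char: 'b')
  sorted[7] = bbbaba$ab  (last char: 'b')
  sorted[8] = bbbbaba$a  (last char: 'a')
Last column: abb$abbba
Original string S is at sorted index 3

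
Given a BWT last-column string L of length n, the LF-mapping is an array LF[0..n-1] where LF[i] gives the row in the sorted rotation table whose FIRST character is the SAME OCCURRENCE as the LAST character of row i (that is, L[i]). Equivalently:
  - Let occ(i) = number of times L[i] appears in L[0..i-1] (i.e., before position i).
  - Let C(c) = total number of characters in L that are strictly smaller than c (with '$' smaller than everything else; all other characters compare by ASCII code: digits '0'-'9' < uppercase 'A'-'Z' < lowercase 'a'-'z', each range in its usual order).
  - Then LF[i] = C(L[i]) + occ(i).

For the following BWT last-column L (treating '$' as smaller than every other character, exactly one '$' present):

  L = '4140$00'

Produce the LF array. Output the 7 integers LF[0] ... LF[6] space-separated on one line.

Answer: 5 4 6 1 0 2 3

Derivation:
Char counts: '$':1, '0':3, '1':1, '4':2
C (first-col start): C('$')=0, C('0')=1, C('1')=4, C('4')=5
L[0]='4': occ=0, LF[0]=C('4')+0=5+0=5
L[1]='1': occ=0, LF[1]=C('1')+0=4+0=4
L[2]='4': occ=1, LF[2]=C('4')+1=5+1=6
L[3]='0': occ=0, LF[3]=C('0')+0=1+0=1
L[4]='$': occ=0, LF[4]=C('$')+0=0+0=0
L[5]='0': occ=1, LF[5]=C('0')+1=1+1=2
L[6]='0': occ=2, LF[6]=C('0')+2=1+2=3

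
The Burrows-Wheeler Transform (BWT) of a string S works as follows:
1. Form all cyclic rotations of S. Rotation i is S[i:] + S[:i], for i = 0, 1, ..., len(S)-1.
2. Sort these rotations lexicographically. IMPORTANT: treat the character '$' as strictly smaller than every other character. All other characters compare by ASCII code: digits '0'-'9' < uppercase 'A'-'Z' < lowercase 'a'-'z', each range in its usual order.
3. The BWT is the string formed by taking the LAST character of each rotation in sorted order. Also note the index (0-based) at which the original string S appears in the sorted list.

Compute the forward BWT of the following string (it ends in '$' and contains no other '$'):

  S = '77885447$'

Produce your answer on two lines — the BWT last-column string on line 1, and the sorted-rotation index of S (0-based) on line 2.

All 9 rotations (rotation i = S[i:]+S[:i]):
  rot[0] = 77885447$
  rot[1] = 7885447$7
  rot[2] = 885447$77
  rot[3] = 85447$778
  rot[4] = 5447$7788
  rot[5] = 447$77885
  rot[6] = 47$778854
  rot[7] = 7$7788544
  rot[8] = $77885447
Sorted (with $ < everything):
  sorted[0] = $77885447  (last char: '7')
  sorted[1] = 447$77885  (last char: '5')
  sorted[2] = 47$778854  (last char: '4')
  sorted[3] = 5447$7788  (last char: '8')
  sorted[4] = 7$7788544  (last char: '4')
  sorted[5] = 77885447$  (last char: '$')
  sorted[6] = 7885447$7  (last char: '7')
  sorted[7] = 85447$778  (last char: '8')
  sorted[8] = 885447$77  (last char: '7')
Last column: 75484$787
Original string S is at sorted index 5

Answer: 75484$787
5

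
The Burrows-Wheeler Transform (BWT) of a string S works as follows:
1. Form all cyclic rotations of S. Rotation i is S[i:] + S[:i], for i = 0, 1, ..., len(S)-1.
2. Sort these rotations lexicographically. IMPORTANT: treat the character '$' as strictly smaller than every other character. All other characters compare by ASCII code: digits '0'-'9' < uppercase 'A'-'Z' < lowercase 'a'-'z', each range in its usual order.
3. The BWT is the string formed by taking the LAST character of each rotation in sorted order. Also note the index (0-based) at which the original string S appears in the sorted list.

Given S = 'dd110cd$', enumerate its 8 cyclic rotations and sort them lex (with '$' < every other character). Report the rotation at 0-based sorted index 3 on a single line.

All 8 rotations (rotation i = S[i:]+S[:i]):
  rot[0] = dd110cd$
  rot[1] = d110cd$d
  rot[2] = 110cd$dd
  rot[3] = 10cd$dd1
  rot[4] = 0cd$dd11
  rot[5] = cd$dd110
  rot[6] = d$dd110c
  rot[7] = $dd110cd
Sorted (with $ < everything):
  sorted[0] = $dd110cd
  sorted[1] = 0cd$dd11
  sorted[2] = 10cd$dd1
  sorted[3] = 110cd$dd
  sorted[4] = cd$dd110
  sorted[5] = d$dd110c
  sorted[6] = d110cd$d
  sorted[7] = dd110cd$
sorted[3] = 110cd$dd

Answer: 110cd$dd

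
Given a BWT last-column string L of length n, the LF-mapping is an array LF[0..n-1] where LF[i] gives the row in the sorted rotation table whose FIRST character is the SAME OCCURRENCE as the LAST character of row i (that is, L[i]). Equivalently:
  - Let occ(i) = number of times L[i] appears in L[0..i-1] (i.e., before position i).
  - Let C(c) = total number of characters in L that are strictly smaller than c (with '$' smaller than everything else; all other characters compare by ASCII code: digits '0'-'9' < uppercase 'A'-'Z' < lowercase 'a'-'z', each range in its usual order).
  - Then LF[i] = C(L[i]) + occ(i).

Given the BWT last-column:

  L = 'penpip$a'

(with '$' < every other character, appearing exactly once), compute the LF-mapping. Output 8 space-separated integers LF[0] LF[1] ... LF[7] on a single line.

Answer: 5 2 4 6 3 7 0 1

Derivation:
Char counts: '$':1, 'a':1, 'e':1, 'i':1, 'n':1, 'p':3
C (first-col start): C('$')=0, C('a')=1, C('e')=2, C('i')=3, C('n')=4, C('p')=5
L[0]='p': occ=0, LF[0]=C('p')+0=5+0=5
L[1]='e': occ=0, LF[1]=C('e')+0=2+0=2
L[2]='n': occ=0, LF[2]=C('n')+0=4+0=4
L[3]='p': occ=1, LF[3]=C('p')+1=5+1=6
L[4]='i': occ=0, LF[4]=C('i')+0=3+0=3
L[5]='p': occ=2, LF[5]=C('p')+2=5+2=7
L[6]='$': occ=0, LF[6]=C('$')+0=0+0=0
L[7]='a': occ=0, LF[7]=C('a')+0=1+0=1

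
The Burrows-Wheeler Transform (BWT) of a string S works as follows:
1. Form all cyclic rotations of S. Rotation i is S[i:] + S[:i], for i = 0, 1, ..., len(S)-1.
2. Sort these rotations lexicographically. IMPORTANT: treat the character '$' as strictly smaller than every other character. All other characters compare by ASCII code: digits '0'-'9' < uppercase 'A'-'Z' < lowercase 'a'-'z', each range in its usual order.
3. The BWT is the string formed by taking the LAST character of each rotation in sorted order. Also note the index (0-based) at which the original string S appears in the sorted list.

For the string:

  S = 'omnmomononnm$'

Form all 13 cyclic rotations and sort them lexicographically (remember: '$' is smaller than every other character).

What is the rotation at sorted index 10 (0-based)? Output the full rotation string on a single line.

Answer: omononnm$omnm

Derivation:
All 13 rotations (rotation i = S[i:]+S[:i]):
  rot[0] = omnmomononnm$
  rot[1] = mnmomononnm$o
  rot[2] = nmomononnm$om
  rot[3] = momononnm$omn
  rot[4] = omononnm$omnm
  rot[5] = mononnm$omnmo
  rot[6] = ononnm$omnmom
  rot[7] = nonnm$omnmomo
  rot[8] = onnm$omnmomon
  rot[9] = nnm$omnmomono
  rot[10] = nm$omnmomonon
  rot[11] = m$omnmomononn
  rot[12] = $omnmomononnm
Sorted (with $ < everything):
  sorted[0] = $omnmomononnm
  sorted[1] = m$omnmomononn
  sorted[2] = mnmomononnm$o
  sorted[3] = momononnm$omn
  sorted[4] = mononnm$omnmo
  sorted[5] = nm$omnmomonon
  sorted[6] = nmomononnm$om
  sorted[7] = nnm$omnmomono
  sorted[8] = nonnm$omnmomo
  sorted[9] = omnmomononnm$
  sorted[10] = omononnm$omnm
  sorted[11] = onnm$omnmomon
  sorted[12] = ononnm$omnmom
sorted[10] = omononnm$omnm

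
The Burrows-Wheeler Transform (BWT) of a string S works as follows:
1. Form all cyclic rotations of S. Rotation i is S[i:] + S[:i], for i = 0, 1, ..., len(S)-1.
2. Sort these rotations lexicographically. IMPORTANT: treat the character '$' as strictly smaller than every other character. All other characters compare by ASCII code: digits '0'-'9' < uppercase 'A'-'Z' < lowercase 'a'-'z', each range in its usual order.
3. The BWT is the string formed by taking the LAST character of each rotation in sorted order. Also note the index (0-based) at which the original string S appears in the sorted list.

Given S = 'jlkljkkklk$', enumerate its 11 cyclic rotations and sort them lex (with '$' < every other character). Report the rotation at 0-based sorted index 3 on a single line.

Answer: k$jlkljkkkl

Derivation:
All 11 rotations (rotation i = S[i:]+S[:i]):
  rot[0] = jlkljkkklk$
  rot[1] = lkljkkklk$j
  rot[2] = kljkkklk$jl
  rot[3] = ljkkklk$jlk
  rot[4] = jkkklk$jlkl
  rot[5] = kkklk$jlklj
  rot[6] = kklk$jlkljk
  rot[7] = klk$jlkljkk
  rot[8] = lk$jlkljkkk
  rot[9] = k$jlkljkkkl
  rot[10] = $jlkljkkklk
Sorted (with $ < everything):
  sorted[0] = $jlkljkkklk
  sorted[1] = jkkklk$jlkl
  sorted[2] = jlkljkkklk$
  sorted[3] = k$jlkljkkkl
  sorted[4] = kkklk$jlklj
  sorted[5] = kklk$jlkljk
  sorted[6] = kljkkklk$jl
  sorted[7] = klk$jlkljkk
  sorted[8] = ljkkklk$jlk
  sorted[9] = lk$jlkljkkk
  sorted[10] = lkljkkklk$j
sorted[3] = k$jlkljkkkl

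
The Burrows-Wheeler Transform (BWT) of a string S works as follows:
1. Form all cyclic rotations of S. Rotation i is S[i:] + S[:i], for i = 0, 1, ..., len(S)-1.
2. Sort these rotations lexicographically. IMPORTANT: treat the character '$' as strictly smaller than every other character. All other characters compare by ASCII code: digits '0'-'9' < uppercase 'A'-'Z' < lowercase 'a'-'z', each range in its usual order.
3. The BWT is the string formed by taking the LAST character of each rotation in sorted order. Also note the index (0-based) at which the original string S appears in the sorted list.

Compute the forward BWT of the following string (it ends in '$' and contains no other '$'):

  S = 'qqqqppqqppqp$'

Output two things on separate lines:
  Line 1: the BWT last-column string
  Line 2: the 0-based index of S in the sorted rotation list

All 13 rotations (rotation i = S[i:]+S[:i]):
  rot[0] = qqqqppqqppqp$
  rot[1] = qqqppqqppqp$q
  rot[2] = qqppqqppqp$qq
  rot[3] = qppqqppqp$qqq
  rot[4] = ppqqppqp$qqqq
  rot[5] = pqqppqp$qqqqp
  rot[6] = qqppqp$qqqqpp
  rot[7] = qppqp$qqqqppq
  rot[8] = ppqp$qqqqppqq
  rot[9] = pqp$qqqqppqqp
  rot[10] = qp$qqqqppqqpp
  rot[11] = p$qqqqppqqppq
  rot[12] = $qqqqppqqppqp
Sorted (with $ < everything):
  sorted[0] = $qqqqppqqppqp  (last char: 'p')
  sorted[1] = p$qqqqppqqppq  (last char: 'q')
  sorted[2] = ppqp$qqqqppqq  (last char: 'q')
  sorted[3] = ppqqppqp$qqqq  (last char: 'q')
  sorted[4] = pqp$qqqqppqqp  (last char: 'p')
  sorted[5] = pqqppqp$qqqqp  (last char: 'p')
  sorted[6] = qp$qqqqppqqpp  (last char: 'p')
  sorted[7] = qppqp$qqqqppq  (last char: 'q')
  sorted[8] = qppqqppqp$qqq  (last char: 'q')
  sorted[9] = qqppqp$qqqqpp  (last char: 'p')
  sorted[10] = qqppqqppqp$qq  (last char: 'q')
  sorted[11] = qqqppqqppqp$q  (last char: 'q')
  sorted[12] = qqqqppqqppqp$  (last char: '$')
Last column: pqqqpppqqpqq$
Original string S is at sorted index 12

Answer: pqqqpppqqpqq$
12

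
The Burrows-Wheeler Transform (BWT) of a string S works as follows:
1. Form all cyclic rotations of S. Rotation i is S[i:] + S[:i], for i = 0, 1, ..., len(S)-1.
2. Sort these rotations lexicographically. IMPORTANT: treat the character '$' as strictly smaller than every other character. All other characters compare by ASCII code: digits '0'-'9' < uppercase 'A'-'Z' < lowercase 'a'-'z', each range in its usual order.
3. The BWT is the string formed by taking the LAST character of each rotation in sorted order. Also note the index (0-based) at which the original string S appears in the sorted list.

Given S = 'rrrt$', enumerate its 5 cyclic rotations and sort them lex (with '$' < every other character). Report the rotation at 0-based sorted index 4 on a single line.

Answer: t$rrr

Derivation:
All 5 rotations (rotation i = S[i:]+S[:i]):
  rot[0] = rrrt$
  rot[1] = rrt$r
  rot[2] = rt$rr
  rot[3] = t$rrr
  rot[4] = $rrrt
Sorted (with $ < everything):
  sorted[0] = $rrrt
  sorted[1] = rrrt$
  sorted[2] = rrt$r
  sorted[3] = rt$rr
  sorted[4] = t$rrr
sorted[4] = t$rrr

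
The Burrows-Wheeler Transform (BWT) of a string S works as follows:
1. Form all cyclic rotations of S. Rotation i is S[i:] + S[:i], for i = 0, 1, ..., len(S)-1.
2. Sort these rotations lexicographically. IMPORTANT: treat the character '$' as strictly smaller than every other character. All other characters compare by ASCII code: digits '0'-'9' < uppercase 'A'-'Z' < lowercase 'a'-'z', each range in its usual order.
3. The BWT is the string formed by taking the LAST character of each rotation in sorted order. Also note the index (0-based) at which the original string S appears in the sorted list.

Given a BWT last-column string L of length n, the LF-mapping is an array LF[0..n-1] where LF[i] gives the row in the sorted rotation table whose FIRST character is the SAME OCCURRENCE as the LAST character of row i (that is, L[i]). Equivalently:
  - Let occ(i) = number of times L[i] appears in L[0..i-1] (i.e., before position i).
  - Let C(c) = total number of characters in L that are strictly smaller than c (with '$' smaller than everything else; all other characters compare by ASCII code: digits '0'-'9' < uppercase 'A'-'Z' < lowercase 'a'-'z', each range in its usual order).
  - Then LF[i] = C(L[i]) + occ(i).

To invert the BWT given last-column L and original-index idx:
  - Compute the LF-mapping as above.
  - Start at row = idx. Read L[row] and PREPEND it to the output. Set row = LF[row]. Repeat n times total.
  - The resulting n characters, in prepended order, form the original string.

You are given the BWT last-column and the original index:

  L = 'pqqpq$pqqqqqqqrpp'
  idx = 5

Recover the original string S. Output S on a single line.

LF mapping: 1 6 7 2 8 0 3 9 10 11 12 13 14 15 16 4 5
Walk LF starting at row 5, prepending L[row]:
  step 1: row=5, L[5]='$', prepend. Next row=LF[5]=0
  step 2: row=0, L[0]='p', prepend. Next row=LF[0]=1
  step 3: row=1, L[1]='q', prepend. Next row=LF[1]=6
  step 4: row=6, L[6]='p', prepend. Next row=LF[6]=3
  step 5: row=3, L[3]='p', prepend. Next row=LF[3]=2
  step 6: row=2, L[2]='q', prepend. Next row=LF[2]=7
  step 7: row=7, L[7]='q', prepend. Next row=LF[7]=9
  step 8: row=9, L[9]='q', prepend. Next row=LF[9]=11
  step 9: row=11, L[11]='q', prepend. Next row=LF[11]=13
  step 10: row=13, L[13]='q', prepend. Next row=LF[13]=15
  step 11: row=15, L[15]='p', prepend. Next row=LF[15]=4
  step 12: row=4, L[4]='q', prepend. Next row=LF[4]=8
  step 13: row=8, L[8]='q', prepend. Next row=LF[8]=10
  step 14: row=10, L[10]='q', prepend. Next row=LF[10]=12
  step 15: row=12, L[12]='q', prepend. Next row=LF[12]=14
  step 16: row=14, L[14]='r', prepend. Next row=LF[14]=16
  step 17: row=16, L[16]='p', prepend. Next row=LF[16]=5
Reversed output: prqqqqpqqqqqppqp$

Answer: prqqqqpqqqqqppqp$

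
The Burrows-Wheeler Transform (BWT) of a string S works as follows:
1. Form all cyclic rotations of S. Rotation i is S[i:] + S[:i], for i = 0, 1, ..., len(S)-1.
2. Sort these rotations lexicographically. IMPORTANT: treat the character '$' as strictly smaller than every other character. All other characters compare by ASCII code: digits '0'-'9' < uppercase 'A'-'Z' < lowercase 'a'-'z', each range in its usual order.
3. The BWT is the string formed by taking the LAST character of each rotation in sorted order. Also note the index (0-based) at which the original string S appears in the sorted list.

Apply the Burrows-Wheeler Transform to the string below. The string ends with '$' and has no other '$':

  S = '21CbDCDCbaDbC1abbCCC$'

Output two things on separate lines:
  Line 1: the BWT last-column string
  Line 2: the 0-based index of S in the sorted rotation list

Answer: C2C$CbCbD1DbCab1DbCCa
3

Derivation:
All 21 rotations (rotation i = S[i:]+S[:i]):
  rot[0] = 21CbDCDCbaDbC1abbCCC$
  rot[1] = 1CbDCDCbaDbC1abbCCC$2
  rot[2] = CbDCDCbaDbC1abbCCC$21
  rot[3] = bDCDCbaDbC1abbCCC$21C
  rot[4] = DCDCbaDbC1abbCCC$21Cb
  rot[5] = CDCbaDbC1abbCCC$21CbD
  rot[6] = DCbaDbC1abbCCC$21CbDC
  rot[7] = CbaDbC1abbCCC$21CbDCD
  rot[8] = baDbC1abbCCC$21CbDCDC
  rot[9] = aDbC1abbCCC$21CbDCDCb
  rot[10] = DbC1abbCCC$21CbDCDCba
  rot[11] = bC1abbCCC$21CbDCDCbaD
  rot[12] = C1abbCCC$21CbDCDCbaDb
  rot[13] = 1abbCCC$21CbDCDCbaDbC
  rot[14] = abbCCC$21CbDCDCbaDbC1
  rot[15] = bbCCC$21CbDCDCbaDbC1a
  rot[16] = bCCC$21CbDCDCbaDbC1ab
  rot[17] = CCC$21CbDCDCbaDbC1abb
  rot[18] = CC$21CbDCDCbaDbC1abbC
  rot[19] = C$21CbDCDCbaDbC1abbCC
  rot[20] = $21CbDCDCbaDbC1abbCCC
Sorted (with $ < everything):
  sorted[0] = $21CbDCDCbaDbC1abbCCC  (last char: 'C')
  sorted[1] = 1CbDCDCbaDbC1abbCCC$2  (last char: '2')
  sorted[2] = 1abbCCC$21CbDCDCbaDbC  (last char: 'C')
  sorted[3] = 21CbDCDCbaDbC1abbCCC$  (last char: '$')
  sorted[4] = C$21CbDCDCbaDbC1abbCC  (last char: 'C')
  sorted[5] = C1abbCCC$21CbDCDCbaDb  (last char: 'b')
  sorted[6] = CC$21CbDCDCbaDbC1abbC  (last char: 'C')
  sorted[7] = CCC$21CbDCDCbaDbC1abb  (last char: 'b')
  sorted[8] = CDCbaDbC1abbCCC$21CbD  (last char: 'D')
  sorted[9] = CbDCDCbaDbC1abbCCC$21  (last char: '1')
  sorted[10] = CbaDbC1abbCCC$21CbDCD  (last char: 'D')
  sorted[11] = DCDCbaDbC1abbCCC$21Cb  (last char: 'b')
  sorted[12] = DCbaDbC1abbCCC$21CbDC  (last char: 'C')
  sorted[13] = DbC1abbCCC$21CbDCDCba  (last char: 'a')
  sorted[14] = aDbC1abbCCC$21CbDCDCb  (last char: 'b')
  sorted[15] = abbCCC$21CbDCDCbaDbC1  (last char: '1')
  sorted[16] = bC1abbCCC$21CbDCDCbaD  (last char: 'D')
  sorted[17] = bCCC$21CbDCDCbaDbC1ab  (last char: 'b')
  sorted[18] = bDCDCbaDbC1abbCCC$21C  (last char: 'C')
  sorted[19] = baDbC1abbCCC$21CbDCDC  (last char: 'C')
  sorted[20] = bbCCC$21CbDCDCbaDbC1a  (last char: 'a')
Last column: C2C$CbCbD1DbCab1DbCCa
Original string S is at sorted index 3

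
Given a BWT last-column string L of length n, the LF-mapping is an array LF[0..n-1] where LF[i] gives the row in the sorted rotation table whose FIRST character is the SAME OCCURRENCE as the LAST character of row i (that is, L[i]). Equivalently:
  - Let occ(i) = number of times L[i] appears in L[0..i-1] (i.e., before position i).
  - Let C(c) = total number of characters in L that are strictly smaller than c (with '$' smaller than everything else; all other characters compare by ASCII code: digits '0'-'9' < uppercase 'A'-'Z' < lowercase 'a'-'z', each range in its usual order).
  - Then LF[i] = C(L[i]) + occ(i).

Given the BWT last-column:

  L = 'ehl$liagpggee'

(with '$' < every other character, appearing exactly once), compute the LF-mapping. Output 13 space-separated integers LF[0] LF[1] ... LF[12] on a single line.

Answer: 2 8 10 0 11 9 1 5 12 6 7 3 4

Derivation:
Char counts: '$':1, 'a':1, 'e':3, 'g':3, 'h':1, 'i':1, 'l':2, 'p':1
C (first-col start): C('$')=0, C('a')=1, C('e')=2, C('g')=5, C('h')=8, C('i')=9, C('l')=10, C('p')=12
L[0]='e': occ=0, LF[0]=C('e')+0=2+0=2
L[1]='h': occ=0, LF[1]=C('h')+0=8+0=8
L[2]='l': occ=0, LF[2]=C('l')+0=10+0=10
L[3]='$': occ=0, LF[3]=C('$')+0=0+0=0
L[4]='l': occ=1, LF[4]=C('l')+1=10+1=11
L[5]='i': occ=0, LF[5]=C('i')+0=9+0=9
L[6]='a': occ=0, LF[6]=C('a')+0=1+0=1
L[7]='g': occ=0, LF[7]=C('g')+0=5+0=5
L[8]='p': occ=0, LF[8]=C('p')+0=12+0=12
L[9]='g': occ=1, LF[9]=C('g')+1=5+1=6
L[10]='g': occ=2, LF[10]=C('g')+2=5+2=7
L[11]='e': occ=1, LF[11]=C('e')+1=2+1=3
L[12]='e': occ=2, LF[12]=C('e')+2=2+2=4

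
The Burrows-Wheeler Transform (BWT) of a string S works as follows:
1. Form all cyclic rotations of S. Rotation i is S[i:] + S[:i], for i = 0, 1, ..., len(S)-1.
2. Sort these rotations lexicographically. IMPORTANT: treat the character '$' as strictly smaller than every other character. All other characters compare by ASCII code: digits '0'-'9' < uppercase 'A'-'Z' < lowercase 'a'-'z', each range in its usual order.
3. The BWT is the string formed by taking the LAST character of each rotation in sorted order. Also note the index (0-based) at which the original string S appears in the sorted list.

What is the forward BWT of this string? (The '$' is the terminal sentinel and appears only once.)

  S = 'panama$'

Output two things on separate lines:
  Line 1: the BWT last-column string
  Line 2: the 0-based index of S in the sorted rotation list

Answer: amnpaa$
6

Derivation:
All 7 rotations (rotation i = S[i:]+S[:i]):
  rot[0] = panama$
  rot[1] = anama$p
  rot[2] = nama$pa
  rot[3] = ama$pan
  rot[4] = ma$pana
  rot[5] = a$panam
  rot[6] = $panama
Sorted (with $ < everything):
  sorted[0] = $panama  (last char: 'a')
  sorted[1] = a$panam  (last char: 'm')
  sorted[2] = ama$pan  (last char: 'n')
  sorted[3] = anama$p  (last char: 'p')
  sorted[4] = ma$pana  (last char: 'a')
  sorted[5] = nama$pa  (last char: 'a')
  sorted[6] = panama$  (last char: '$')
Last column: amnpaa$
Original string S is at sorted index 6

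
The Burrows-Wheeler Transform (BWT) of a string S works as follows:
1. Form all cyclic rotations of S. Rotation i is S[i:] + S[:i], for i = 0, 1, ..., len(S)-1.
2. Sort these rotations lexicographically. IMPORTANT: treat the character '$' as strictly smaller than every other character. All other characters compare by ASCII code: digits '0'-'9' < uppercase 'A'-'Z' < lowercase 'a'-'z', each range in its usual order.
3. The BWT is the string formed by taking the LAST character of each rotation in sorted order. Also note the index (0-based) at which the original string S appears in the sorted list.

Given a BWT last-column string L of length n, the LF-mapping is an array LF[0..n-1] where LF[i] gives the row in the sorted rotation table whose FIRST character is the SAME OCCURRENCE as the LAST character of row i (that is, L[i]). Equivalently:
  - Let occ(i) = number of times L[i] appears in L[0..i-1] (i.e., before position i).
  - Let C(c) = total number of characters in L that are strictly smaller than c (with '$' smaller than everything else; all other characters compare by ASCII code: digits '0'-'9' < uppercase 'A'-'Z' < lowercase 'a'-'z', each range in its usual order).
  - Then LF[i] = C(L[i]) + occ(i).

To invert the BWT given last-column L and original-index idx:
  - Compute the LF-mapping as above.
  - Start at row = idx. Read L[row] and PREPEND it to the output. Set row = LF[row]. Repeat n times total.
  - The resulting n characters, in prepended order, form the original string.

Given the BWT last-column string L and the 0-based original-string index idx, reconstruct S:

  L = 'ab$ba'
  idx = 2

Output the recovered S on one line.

LF mapping: 1 3 0 4 2
Walk LF starting at row 2, prepending L[row]:
  step 1: row=2, L[2]='$', prepend. Next row=LF[2]=0
  step 2: row=0, L[0]='a', prepend. Next row=LF[0]=1
  step 3: row=1, L[1]='b', prepend. Next row=LF[1]=3
  step 4: row=3, L[3]='b', prepend. Next row=LF[3]=4
  step 5: row=4, L[4]='a', prepend. Next row=LF[4]=2
Reversed output: abba$

Answer: abba$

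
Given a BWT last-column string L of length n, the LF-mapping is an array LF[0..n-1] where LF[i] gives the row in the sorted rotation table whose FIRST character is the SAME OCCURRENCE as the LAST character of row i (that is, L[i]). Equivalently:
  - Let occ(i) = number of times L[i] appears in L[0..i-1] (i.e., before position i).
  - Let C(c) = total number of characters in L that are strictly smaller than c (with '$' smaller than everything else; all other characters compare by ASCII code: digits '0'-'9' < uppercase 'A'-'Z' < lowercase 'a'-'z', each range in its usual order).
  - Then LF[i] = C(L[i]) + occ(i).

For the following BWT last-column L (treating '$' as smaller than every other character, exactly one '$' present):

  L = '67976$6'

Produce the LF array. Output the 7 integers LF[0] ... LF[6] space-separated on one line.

Answer: 1 4 6 5 2 0 3

Derivation:
Char counts: '$':1, '6':3, '7':2, '9':1
C (first-col start): C('$')=0, C('6')=1, C('7')=4, C('9')=6
L[0]='6': occ=0, LF[0]=C('6')+0=1+0=1
L[1]='7': occ=0, LF[1]=C('7')+0=4+0=4
L[2]='9': occ=0, LF[2]=C('9')+0=6+0=6
L[3]='7': occ=1, LF[3]=C('7')+1=4+1=5
L[4]='6': occ=1, LF[4]=C('6')+1=1+1=2
L[5]='$': occ=0, LF[5]=C('$')+0=0+0=0
L[6]='6': occ=2, LF[6]=C('6')+2=1+2=3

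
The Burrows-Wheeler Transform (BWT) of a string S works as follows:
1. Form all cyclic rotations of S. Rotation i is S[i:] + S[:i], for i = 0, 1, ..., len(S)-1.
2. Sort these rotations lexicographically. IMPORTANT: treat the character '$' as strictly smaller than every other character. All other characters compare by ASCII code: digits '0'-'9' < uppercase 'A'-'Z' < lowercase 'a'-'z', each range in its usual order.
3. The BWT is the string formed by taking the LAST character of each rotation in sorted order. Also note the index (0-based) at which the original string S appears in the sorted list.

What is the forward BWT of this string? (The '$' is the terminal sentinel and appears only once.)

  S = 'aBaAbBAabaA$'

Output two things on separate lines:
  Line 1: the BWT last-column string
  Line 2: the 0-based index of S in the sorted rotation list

Answer: AaBababB$AAa
8

Derivation:
All 12 rotations (rotation i = S[i:]+S[:i]):
  rot[0] = aBaAbBAabaA$
  rot[1] = BaAbBAabaA$a
  rot[2] = aAbBAabaA$aB
  rot[3] = AbBAabaA$aBa
  rot[4] = bBAabaA$aBaA
  rot[5] = BAabaA$aBaAb
  rot[6] = AabaA$aBaAbB
  rot[7] = abaA$aBaAbBA
  rot[8] = baA$aBaAbBAa
  rot[9] = aA$aBaAbBAab
  rot[10] = A$aBaAbBAaba
  rot[11] = $aBaAbBAabaA
Sorted (with $ < everything):
  sorted[0] = $aBaAbBAabaA  (last char: 'A')
  sorted[1] = A$aBaAbBAaba  (last char: 'a')
  sorted[2] = AabaA$aBaAbB  (last char: 'B')
  sorted[3] = AbBAabaA$aBa  (last char: 'a')
  sorted[4] = BAabaA$aBaAb  (last char: 'b')
  sorted[5] = BaAbBAabaA$a  (last char: 'a')
  sorted[6] = aA$aBaAbBAab  (last char: 'b')
  sorted[7] = aAbBAabaA$aB  (last char: 'B')
  sorted[8] = aBaAbBAabaA$  (last char: '$')
  sorted[9] = abaA$aBaAbBA  (last char: 'A')
  sorted[10] = bBAabaA$aBaA  (last char: 'A')
  sorted[11] = baA$aBaAbBAa  (last char: 'a')
Last column: AaBababB$AAa
Original string S is at sorted index 8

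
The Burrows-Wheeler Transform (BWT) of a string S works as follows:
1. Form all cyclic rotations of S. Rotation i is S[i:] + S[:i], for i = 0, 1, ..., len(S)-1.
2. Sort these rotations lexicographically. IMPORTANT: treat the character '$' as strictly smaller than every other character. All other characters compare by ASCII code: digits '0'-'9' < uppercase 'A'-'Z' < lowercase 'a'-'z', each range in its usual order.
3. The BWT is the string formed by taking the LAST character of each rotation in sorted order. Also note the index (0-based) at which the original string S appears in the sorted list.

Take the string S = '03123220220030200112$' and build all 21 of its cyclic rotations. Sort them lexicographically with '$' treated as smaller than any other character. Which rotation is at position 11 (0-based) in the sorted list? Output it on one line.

Answer: 2$0312322022003020011

Derivation:
All 21 rotations (rotation i = S[i:]+S[:i]):
  rot[0] = 03123220220030200112$
  rot[1] = 3123220220030200112$0
  rot[2] = 123220220030200112$03
  rot[3] = 23220220030200112$031
  rot[4] = 3220220030200112$0312
  rot[5] = 220220030200112$03123
  rot[6] = 20220030200112$031232
  rot[7] = 0220030200112$0312322
  rot[8] = 220030200112$03123220
  rot[9] = 20030200112$031232202
  rot[10] = 0030200112$0312322022
  rot[11] = 030200112$03123220220
  rot[12] = 30200112$031232202200
  rot[13] = 0200112$0312322022003
  rot[14] = 200112$03123220220030
  rot[15] = 00112$031232202200302
  rot[16] = 0112$0312322022003020
  rot[17] = 112$03123220220030200
  rot[18] = 12$031232202200302001
  rot[19] = 2$0312322022003020011
  rot[20] = $03123220220030200112
Sorted (with $ < everything):
  sorted[0] = $03123220220030200112
  sorted[1] = 00112$031232202200302
  sorted[2] = 0030200112$0312322022
  sorted[3] = 0112$0312322022003020
  sorted[4] = 0200112$0312322022003
  sorted[5] = 0220030200112$0312322
  sorted[6] = 030200112$03123220220
  sorted[7] = 03123220220030200112$
  sorted[8] = 112$03123220220030200
  sorted[9] = 12$031232202200302001
  sorted[10] = 123220220030200112$03
  sorted[11] = 2$0312322022003020011
  sorted[12] = 200112$03123220220030
  sorted[13] = 20030200112$031232202
  sorted[14] = 20220030200112$031232
  sorted[15] = 220030200112$03123220
  sorted[16] = 220220030200112$03123
  sorted[17] = 23220220030200112$031
  sorted[18] = 30200112$031232202200
  sorted[19] = 3123220220030200112$0
  sorted[20] = 3220220030200112$0312
sorted[11] = 2$0312322022003020011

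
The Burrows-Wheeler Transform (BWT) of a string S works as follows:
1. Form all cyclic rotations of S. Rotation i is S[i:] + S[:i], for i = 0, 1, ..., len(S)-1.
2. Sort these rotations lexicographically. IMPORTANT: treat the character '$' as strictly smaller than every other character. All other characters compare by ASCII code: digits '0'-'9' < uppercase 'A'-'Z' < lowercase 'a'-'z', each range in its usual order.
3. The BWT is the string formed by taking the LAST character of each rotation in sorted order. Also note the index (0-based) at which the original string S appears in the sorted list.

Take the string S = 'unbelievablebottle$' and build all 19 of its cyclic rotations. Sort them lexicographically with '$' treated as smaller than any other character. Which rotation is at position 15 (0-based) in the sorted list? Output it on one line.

All 19 rotations (rotation i = S[i:]+S[:i]):
  rot[0] = unbelievablebottle$
  rot[1] = nbelievablebottle$u
  rot[2] = believablebottle$un
  rot[3] = elievablebottle$unb
  rot[4] = lievablebottle$unbe
  rot[5] = ievablebottle$unbel
  rot[6] = evablebottle$unbeli
  rot[7] = vablebottle$unbelie
  rot[8] = ablebottle$unbeliev
  rot[9] = blebottle$unbelieva
  rot[10] = lebottle$unbelievab
  rot[11] = ebottle$unbelievabl
  rot[12] = bottle$unbelievable
  rot[13] = ottle$unbelievableb
  rot[14] = ttle$unbelievablebo
  rot[15] = tle$unbelievablebot
  rot[16] = le$unbelievablebott
  rot[17] = e$unbelievablebottl
  rot[18] = $unbelievablebottle
Sorted (with $ < everything):
  sorted[0] = $unbelievablebottle
  sorted[1] = ablebottle$unbeliev
  sorted[2] = believablebottle$un
  sorted[3] = blebottle$unbelieva
  sorted[4] = bottle$unbelievable
  sorted[5] = e$unbelievablebottl
  sorted[6] = ebottle$unbelievabl
  sorted[7] = elievablebottle$unb
  sorted[8] = evablebottle$unbeli
  sorted[9] = ievablebottle$unbel
  sorted[10] = le$unbelievablebott
  sorted[11] = lebottle$unbelievab
  sorted[12] = lievablebottle$unbe
  sorted[13] = nbelievablebottle$u
  sorted[14] = ottle$unbelievableb
  sorted[15] = tle$unbelievablebot
  sorted[16] = ttle$unbelievablebo
  sorted[17] = unbelievablebottle$
  sorted[18] = vablebottle$unbelie
sorted[15] = tle$unbelievablebot

Answer: tle$unbelievablebot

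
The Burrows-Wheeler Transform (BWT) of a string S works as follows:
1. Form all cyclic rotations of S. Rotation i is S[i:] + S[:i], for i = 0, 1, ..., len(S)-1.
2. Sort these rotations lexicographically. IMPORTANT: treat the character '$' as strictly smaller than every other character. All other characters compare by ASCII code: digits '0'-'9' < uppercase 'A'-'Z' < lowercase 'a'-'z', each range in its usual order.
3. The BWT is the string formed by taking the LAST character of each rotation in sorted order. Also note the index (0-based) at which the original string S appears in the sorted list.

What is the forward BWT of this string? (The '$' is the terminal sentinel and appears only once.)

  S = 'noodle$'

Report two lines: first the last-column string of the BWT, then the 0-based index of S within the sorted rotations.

All 7 rotations (rotation i = S[i:]+S[:i]):
  rot[0] = noodle$
  rot[1] = oodle$n
  rot[2] = odle$no
  rot[3] = dle$noo
  rot[4] = le$nood
  rot[5] = e$noodl
  rot[6] = $noodle
Sorted (with $ < everything):
  sorted[0] = $noodle  (last char: 'e')
  sorted[1] = dle$noo  (last char: 'o')
  sorted[2] = e$noodl  (last char: 'l')
  sorted[3] = le$nood  (last char: 'd')
  sorted[4] = noodle$  (last char: '$')
  sorted[5] = odle$no  (last char: 'o')
  sorted[6] = oodle$n  (last char: 'n')
Last column: eold$on
Original string S is at sorted index 4

Answer: eold$on
4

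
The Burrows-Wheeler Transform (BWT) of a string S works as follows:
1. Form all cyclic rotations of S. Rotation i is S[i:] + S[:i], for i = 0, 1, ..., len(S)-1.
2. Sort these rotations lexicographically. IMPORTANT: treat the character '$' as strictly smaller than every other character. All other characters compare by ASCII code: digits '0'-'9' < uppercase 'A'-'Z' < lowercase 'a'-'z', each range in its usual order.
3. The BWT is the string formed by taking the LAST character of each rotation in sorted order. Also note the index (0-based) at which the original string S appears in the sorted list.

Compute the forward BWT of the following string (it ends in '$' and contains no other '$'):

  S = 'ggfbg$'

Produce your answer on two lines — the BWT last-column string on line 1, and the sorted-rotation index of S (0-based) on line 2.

All 6 rotations (rotation i = S[i:]+S[:i]):
  rot[0] = ggfbg$
  rot[1] = gfbg$g
  rot[2] = fbg$gg
  rot[3] = bg$ggf
  rot[4] = g$ggfb
  rot[5] = $ggfbg
Sorted (with $ < everything):
  sorted[0] = $ggfbg  (last char: 'g')
  sorted[1] = bg$ggf  (last char: 'f')
  sorted[2] = fbg$gg  (last char: 'g')
  sorted[3] = g$ggfb  (last char: 'b')
  sorted[4] = gfbg$g  (last char: 'g')
  sorted[5] = ggfbg$  (last char: '$')
Last column: gfgbg$
Original string S is at sorted index 5

Answer: gfgbg$
5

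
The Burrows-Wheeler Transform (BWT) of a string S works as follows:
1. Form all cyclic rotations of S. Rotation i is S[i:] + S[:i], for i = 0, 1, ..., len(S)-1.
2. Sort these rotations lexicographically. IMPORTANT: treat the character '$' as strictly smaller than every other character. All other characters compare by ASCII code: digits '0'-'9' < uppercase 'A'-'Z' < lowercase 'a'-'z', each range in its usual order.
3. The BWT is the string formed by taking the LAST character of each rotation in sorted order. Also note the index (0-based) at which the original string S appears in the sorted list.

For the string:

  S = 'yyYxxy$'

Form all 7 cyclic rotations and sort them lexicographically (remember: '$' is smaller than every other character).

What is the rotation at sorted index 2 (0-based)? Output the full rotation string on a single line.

Answer: xxy$yyY

Derivation:
All 7 rotations (rotation i = S[i:]+S[:i]):
  rot[0] = yyYxxy$
  rot[1] = yYxxy$y
  rot[2] = Yxxy$yy
  rot[3] = xxy$yyY
  rot[4] = xy$yyYx
  rot[5] = y$yyYxx
  rot[6] = $yyYxxy
Sorted (with $ < everything):
  sorted[0] = $yyYxxy
  sorted[1] = Yxxy$yy
  sorted[2] = xxy$yyY
  sorted[3] = xy$yyYx
  sorted[4] = y$yyYxx
  sorted[5] = yYxxy$y
  sorted[6] = yyYxxy$
sorted[2] = xxy$yyY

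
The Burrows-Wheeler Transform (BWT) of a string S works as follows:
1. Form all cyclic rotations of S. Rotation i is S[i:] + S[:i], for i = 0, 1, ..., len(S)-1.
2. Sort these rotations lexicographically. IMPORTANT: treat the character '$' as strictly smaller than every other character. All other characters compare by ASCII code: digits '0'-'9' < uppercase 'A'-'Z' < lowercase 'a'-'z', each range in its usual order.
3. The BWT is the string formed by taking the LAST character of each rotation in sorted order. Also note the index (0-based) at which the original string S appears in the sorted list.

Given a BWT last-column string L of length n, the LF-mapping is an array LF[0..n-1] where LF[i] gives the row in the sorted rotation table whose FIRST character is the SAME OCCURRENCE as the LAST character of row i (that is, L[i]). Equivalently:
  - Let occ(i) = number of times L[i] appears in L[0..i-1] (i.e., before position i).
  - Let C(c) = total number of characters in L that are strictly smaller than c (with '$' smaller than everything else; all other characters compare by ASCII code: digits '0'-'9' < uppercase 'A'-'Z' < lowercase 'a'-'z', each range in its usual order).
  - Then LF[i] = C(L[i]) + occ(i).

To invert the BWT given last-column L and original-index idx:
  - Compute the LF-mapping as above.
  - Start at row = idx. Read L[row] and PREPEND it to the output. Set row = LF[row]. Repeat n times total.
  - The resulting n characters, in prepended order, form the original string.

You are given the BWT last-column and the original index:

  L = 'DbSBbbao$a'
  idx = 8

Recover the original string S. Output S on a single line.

Answer: baobabBSD$

Derivation:
LF mapping: 2 6 3 1 7 8 4 9 0 5
Walk LF starting at row 8, prepending L[row]:
  step 1: row=8, L[8]='$', prepend. Next row=LF[8]=0
  step 2: row=0, L[0]='D', prepend. Next row=LF[0]=2
  step 3: row=2, L[2]='S', prepend. Next row=LF[2]=3
  step 4: row=3, L[3]='B', prepend. Next row=LF[3]=1
  step 5: row=1, L[1]='b', prepend. Next row=LF[1]=6
  step 6: row=6, L[6]='a', prepend. Next row=LF[6]=4
  step 7: row=4, L[4]='b', prepend. Next row=LF[4]=7
  step 8: row=7, L[7]='o', prepend. Next row=LF[7]=9
  step 9: row=9, L[9]='a', prepend. Next row=LF[9]=5
  step 10: row=5, L[5]='b', prepend. Next row=LF[5]=8
Reversed output: baobabBSD$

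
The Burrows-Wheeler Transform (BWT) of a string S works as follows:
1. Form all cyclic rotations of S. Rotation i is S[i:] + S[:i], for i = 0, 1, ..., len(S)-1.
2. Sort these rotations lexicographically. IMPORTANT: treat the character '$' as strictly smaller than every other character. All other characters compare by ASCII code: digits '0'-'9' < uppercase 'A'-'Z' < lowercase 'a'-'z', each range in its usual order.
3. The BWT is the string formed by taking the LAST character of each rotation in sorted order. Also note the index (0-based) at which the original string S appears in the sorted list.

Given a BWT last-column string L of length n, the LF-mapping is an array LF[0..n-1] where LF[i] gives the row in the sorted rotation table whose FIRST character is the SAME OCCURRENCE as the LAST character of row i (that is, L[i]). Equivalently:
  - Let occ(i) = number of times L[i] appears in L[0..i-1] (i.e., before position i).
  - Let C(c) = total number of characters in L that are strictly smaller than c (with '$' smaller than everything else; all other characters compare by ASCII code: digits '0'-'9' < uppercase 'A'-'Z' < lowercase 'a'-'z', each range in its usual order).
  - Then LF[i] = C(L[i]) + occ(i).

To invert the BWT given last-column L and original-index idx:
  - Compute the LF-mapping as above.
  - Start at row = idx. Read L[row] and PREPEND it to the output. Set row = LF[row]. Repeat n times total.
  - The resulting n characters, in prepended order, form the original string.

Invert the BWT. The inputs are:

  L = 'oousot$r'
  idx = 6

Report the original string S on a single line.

Answer: tsoruoo$

Derivation:
LF mapping: 1 2 7 5 3 6 0 4
Walk LF starting at row 6, prepending L[row]:
  step 1: row=6, L[6]='$', prepend. Next row=LF[6]=0
  step 2: row=0, L[0]='o', prepend. Next row=LF[0]=1
  step 3: row=1, L[1]='o', prepend. Next row=LF[1]=2
  step 4: row=2, L[2]='u', prepend. Next row=LF[2]=7
  step 5: row=7, L[7]='r', prepend. Next row=LF[7]=4
  step 6: row=4, L[4]='o', prepend. Next row=LF[4]=3
  step 7: row=3, L[3]='s', prepend. Next row=LF[3]=5
  step 8: row=5, L[5]='t', prepend. Next row=LF[5]=6
Reversed output: tsoruoo$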